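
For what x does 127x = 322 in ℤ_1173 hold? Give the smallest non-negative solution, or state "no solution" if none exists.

First find gcd(127, 1173):
1173 = 9*127 + 30
127 = 4*30 + 7
30 = 4*7 + 2
7 = 3*2 + 1
2 = 2*1 + 0
gcd = 1, so a unique solution mod 1173 exists.
Back-substitute for the Bézout coefficients:
1 = 7 − 3·2
1 = −3·30 + 13·7
1 = 13·127 − 55·30
1 = −55·1173 + 508·127
So 127·(508) ≡ 1 (mod 1173), giving 127⁻¹ ≡ 508.
x ≡ 127⁻¹·322 ≡ 508·322 ≡ 529 (mod 1173).

529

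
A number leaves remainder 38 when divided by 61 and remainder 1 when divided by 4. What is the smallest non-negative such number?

Write x = 38 + 61·k. Then 61·k ≡ 1 − 38 ≡ 3 (mod 4).
Need 61⁻¹ mod 4. Extended Euclid on (4, 1):
4 = 4·1 + 0
61⁻¹ ≡ 1 (mod 4), so k ≡ 1·3 ≡ 3 (mod 4).
x = 38 + 61·3 = 221.

221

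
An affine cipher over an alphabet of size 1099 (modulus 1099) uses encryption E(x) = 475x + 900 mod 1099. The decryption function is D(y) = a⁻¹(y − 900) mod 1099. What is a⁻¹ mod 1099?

Apply the Euclidean algorithm to 1099 and 475:
1099 = 2*475 + 149
475 = 3*149 + 28
149 = 5*28 + 9
28 = 3*9 + 1
9 = 9*1 + 0
gcd = 1, so the inverse exists. Back-substitute:
1 = 28 − 3·9
1 = −3·149 + 16·28
1 = 16·475 − 51·149
1 = −51·1099 + 118·475
So 475·118 ≡ 1 (mod 1099).

118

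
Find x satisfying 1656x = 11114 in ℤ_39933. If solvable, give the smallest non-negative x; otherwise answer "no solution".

gcd(1656, 39933):
39933 = 24·1656 + 189
1656 = 8·189 + 144
189 = 1·144 + 45
144 = 3·45 + 9
45 = 5·9 + 0
gcd = 9, but 9 ∤ 11114, so the congruence has no solution.

no solution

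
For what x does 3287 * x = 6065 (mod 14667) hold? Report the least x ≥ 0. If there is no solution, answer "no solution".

First find gcd(3287, 14667):
14667 = 4×3287 + 1519
3287 = 2×1519 + 249
1519 = 6×249 + 25
249 = 9×25 + 24
25 = 1×24 + 1
24 = 24×1 + 0
gcd = 1, so a unique solution mod 14667 exists.
Back-substitute for the Bézout coefficients:
1 = 25 − 24
1 = −249 + 10·25
1 = 10·1519 − 61·249
1 = −61·3287 + 132·1519
1 = 132·14667 − 589·3287
So 3287·(-589) ≡ 1 (mod 14667), giving 3287⁻¹ ≡ 14078.
x ≡ 3287⁻¹·6065 ≡ 14078·6065 ≡ 6463 (mod 14667).

6463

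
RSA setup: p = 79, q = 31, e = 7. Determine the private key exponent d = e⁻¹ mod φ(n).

φ(n) = (p−1)(q−1) = 78·30 = 2340.
Need d with 7·d ≡ 1 (mod 2340). Apply the extended Euclidean algorithm:
2340 = 334*7 + 2
7 = 3*2 + 1
2 = 2*1 + 0
Back-substitute:
1 = 7 − 3·2
1 = −3·2340 + 1003·7
So 7·1003 ≡ 1 (mod 2340), hence d = 1003.

1003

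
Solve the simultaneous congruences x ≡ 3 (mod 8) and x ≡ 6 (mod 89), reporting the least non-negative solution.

451

Write x = 3 + 8·k. Then 8·k ≡ 6 − 3 ≡ 3 (mod 89).
Need 8⁻¹ mod 89. Extended Euclid on (89, 8):
89 = 11*8 + 1
8 = 8*1 + 0
Back-substitute:
1 = 89 − 11·8
8⁻¹ ≡ 78 (mod 89), so k ≡ 78·3 ≡ 56 (mod 89).
x = 3 + 8·56 = 451.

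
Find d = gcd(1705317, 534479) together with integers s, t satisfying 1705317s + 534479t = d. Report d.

Apply Euclid's algorithm to 1705317 and 534479:
1705317 = 3·534479 + 101880
534479 = 5·101880 + 25079
101880 = 4·25079 + 1564
25079 = 16·1564 + 55
1564 = 28·55 + 24
55 = 2·24 + 7
24 = 3·7 + 3
7 = 2·3 + 1
3 = 3·1 + 0
gcd(1705317, 534479) = 1.
Working backward:
1 = 7 − 2·3
1 = −2·24 + 7·7
1 = 7·55 − 16·24
1 = −16·1564 + 455·55
1 = 455·25079 − 7296·1564
1 = −7296·101880 + 29639·25079
1 = 29639·534479 − 155491·101880
1 = −155491·1705317 + 496112·534479
So 1 = (-155491)·1705317 + (496112)·534479.

1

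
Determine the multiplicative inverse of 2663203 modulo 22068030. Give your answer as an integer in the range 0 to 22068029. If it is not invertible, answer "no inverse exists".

687247

Run Euclid on (22068030, 2663203):
22068030 = 8·2663203 + 762406
2663203 = 3·762406 + 375985
762406 = 2·375985 + 10436
375985 = 36·10436 + 289
10436 = 36·289 + 32
289 = 9·32 + 1
32 = 32·1 + 0
Since gcd(2663203, 22068030) = 1, back-substitute to write 1 as a combination:
1 = 289 − 9·32
1 = −9·10436 + 325·289
1 = 325·375985 − 11709·10436
1 = −11709·762406 + 23743·375985
1 = 23743·2663203 − 82938·762406
1 = −82938·22068030 + 687247·2663203
So 2663203·687247 ≡ 1 (mod 22068030).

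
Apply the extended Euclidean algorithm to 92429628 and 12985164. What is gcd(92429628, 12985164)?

12

Apply Euclid's algorithm to 92429628 and 12985164:
92429628 = 7·12985164 + 1533480
12985164 = 8·1533480 + 717324
1533480 = 2·717324 + 98832
717324 = 7·98832 + 25500
98832 = 3·25500 + 22332
25500 = 1·22332 + 3168
22332 = 7·3168 + 156
3168 = 20·156 + 48
156 = 3·48 + 12
48 = 4·12 + 0
gcd(92429628, 12985164) = 12.
Express as a combination:
12 = 156 − 3·48
12 = −3·3168 + 61·156
12 = 61·22332 − 430·3168
12 = −430·25500 + 491·22332
12 = 491·98832 − 1903·25500
12 = −1903·717324 + 13812·98832
12 = 13812·1533480 − 29527·717324
12 = −29527·12985164 + 250028·1533480
12 = 250028·92429628 − 1779723·12985164
So 12 = (250028)·92429628 + (-1779723)·12985164.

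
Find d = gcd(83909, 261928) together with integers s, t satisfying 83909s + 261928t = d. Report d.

1

Euclidean algorithm:
261928 = 3·83909 + 10201
83909 = 8·10201 + 2301
10201 = 4·2301 + 997
2301 = 2·997 + 307
997 = 3·307 + 76
307 = 4·76 + 3
76 = 25·3 + 1
3 = 3·1 + 0
gcd(83909, 261928) = 1.
Back-substituting:
1 = 76 − 25·3
1 = −25·307 + 101·76
1 = 101·997 − 328·307
1 = −328·2301 + 757·997
1 = 757·10201 − 3356·2301
1 = −3356·83909 + 27605·10201
1 = 27605·261928 − 86171·83909
So 1 = (27605)·261928 + (-86171)·83909.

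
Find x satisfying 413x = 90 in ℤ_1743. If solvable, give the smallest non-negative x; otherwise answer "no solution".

gcd(413, 1743):
1743 = 4×413 + 91
413 = 4×91 + 49
91 = 1×49 + 42
49 = 1×42 + 7
42 = 6×7 + 0
gcd = 7, but 7 ∤ 90, so the congruence has no solution.

no solution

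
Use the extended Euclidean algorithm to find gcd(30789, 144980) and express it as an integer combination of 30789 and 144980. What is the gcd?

11

Euclidean algorithm:
144980 = 4×30789 + 21824
30789 = 1×21824 + 8965
21824 = 2×8965 + 3894
8965 = 2×3894 + 1177
3894 = 3×1177 + 363
1177 = 3×363 + 88
363 = 4×88 + 11
88 = 8×11 + 0
gcd(30789, 144980) = 11.
Working backward:
11 = 363 − 4·88
11 = −4·1177 + 13·363
11 = 13·3894 − 43·1177
11 = −43·8965 + 99·3894
11 = 99·21824 − 241·8965
11 = −241·30789 + 340·21824
11 = 340·144980 − 1601·30789
So 11 = (340)·144980 + (-1601)·30789.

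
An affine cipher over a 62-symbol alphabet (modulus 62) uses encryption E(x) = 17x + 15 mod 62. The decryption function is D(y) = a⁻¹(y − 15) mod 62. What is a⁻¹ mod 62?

Apply the Euclidean algorithm to 62 and 17:
62 = 3*17 + 11
17 = 1*11 + 6
11 = 1*6 + 5
6 = 1*5 + 1
5 = 5*1 + 0
Since gcd(17, 62) = 1, back-substitute to write 1 as a combination:
1 = 6 − 5
1 = −11 + 2·6
1 = 2·17 − 3·11
1 = −3·62 + 11·17
So 17·11 ≡ 1 (mod 62).

11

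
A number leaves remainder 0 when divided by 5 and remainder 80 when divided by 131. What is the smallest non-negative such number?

Write x = 0 + 5·k. Then 5·k ≡ 80 − 0 ≡ 80 (mod 131).
Need 5⁻¹ mod 131. Extended Euclid on (131, 5):
131 = 26*5 + 1
5 = 5*1 + 0
Back-substitute:
1 = 131 − 26·5
5⁻¹ ≡ 105 (mod 131), so k ≡ 105·80 ≡ 16 (mod 131).
x = 0 + 5·16 = 80.

80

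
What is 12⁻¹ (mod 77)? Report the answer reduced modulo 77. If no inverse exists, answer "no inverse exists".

45

Extended Euclidean algorithm:
77 = 6×12 + 5
12 = 2×5 + 2
5 = 2×2 + 1
2 = 2×1 + 0
Since gcd(12, 77) = 1, back-substitute to write 1 as a combination:
1 = 5 − 2·2
1 = −2·12 + 5·5
1 = 5·77 − 32·12
So 12·(-32) ≡ 1 (mod 77), and -32 ≡ 45 (mod 77).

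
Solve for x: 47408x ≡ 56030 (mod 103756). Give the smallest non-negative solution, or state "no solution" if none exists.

no solution

gcd(47408, 103756):
103756 = 2·47408 + 8940
47408 = 5·8940 + 2708
8940 = 3·2708 + 816
2708 = 3·816 + 260
816 = 3·260 + 36
260 = 7·36 + 8
36 = 4·8 + 4
8 = 2·4 + 0
gcd = 4, but 4 ∤ 56030, so the congruence has no solution.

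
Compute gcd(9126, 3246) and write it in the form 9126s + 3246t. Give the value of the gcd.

Repeated division:
9126 = 2·3246 + 2634
3246 = 1·2634 + 612
2634 = 4·612 + 186
612 = 3·186 + 54
186 = 3·54 + 24
54 = 2·24 + 6
24 = 4·6 + 0
gcd(9126, 3246) = 6.
Back-substituting:
6 = 54 − 2·24
6 = −2·186 + 7·54
6 = 7·612 − 23·186
6 = −23·2634 + 99·612
6 = 99·3246 − 122·2634
6 = −122·9126 + 343·3246
So 6 = (-122)·9126 + (343)·3246.

6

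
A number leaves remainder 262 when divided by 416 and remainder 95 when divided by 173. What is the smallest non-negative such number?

39366

Write x = 262 + 416·k. Then 416·k ≡ 95 − 262 ≡ 6 (mod 173).
Need 416⁻¹ mod 173. Extended Euclid on (173, 70):
173 = 2×70 + 33
70 = 2×33 + 4
33 = 8×4 + 1
4 = 4×1 + 0
Back-substitute:
1 = 33 − 8·4
1 = −8·70 + 17·33
1 = 17·173 − 42·70
416⁻¹ ≡ 131 (mod 173), so k ≡ 131·6 ≡ 94 (mod 173).
x = 262 + 416·94 = 39366.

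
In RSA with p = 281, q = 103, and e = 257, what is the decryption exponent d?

12113

φ(n) = (p−1)(q−1) = 280·102 = 28560.
Need d with 257·d ≡ 1 (mod 28560). Apply the extended Euclidean algorithm:
28560 = 111×257 + 33
257 = 7×33 + 26
33 = 1×26 + 7
26 = 3×7 + 5
7 = 1×5 + 2
5 = 2×2 + 1
2 = 2×1 + 0
Back-substitute:
1 = 5 − 2·2
1 = −2·7 + 3·5
1 = 3·26 − 11·7
1 = −11·33 + 14·26
1 = 14·257 − 109·33
1 = −109·28560 + 12113·257
So 257·12113 ≡ 1 (mod 28560), hence d = 12113.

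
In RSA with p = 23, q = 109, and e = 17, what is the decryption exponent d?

1817

φ(n) = (p−1)(q−1) = 22·108 = 2376.
Need d with 17·d ≡ 1 (mod 2376). Apply the extended Euclidean algorithm:
2376 = 139*17 + 13
17 = 1*13 + 4
13 = 3*4 + 1
4 = 4*1 + 0
Back-substitute:
1 = 13 − 3·4
1 = −3·17 + 4·13
1 = 4·2376 − 559·17
So 17·(-559) ≡ 1 (mod 2376), hence d ≡ -559 ≡ 1817 (mod 2376).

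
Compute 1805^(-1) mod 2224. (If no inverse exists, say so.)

Run Euclid on (2224, 1805):
2224 = 1*1805 + 419
1805 = 4*419 + 129
419 = 3*129 + 32
129 = 4*32 + 1
32 = 32*1 + 0
The gcd is 1. Working backward:
1 = 129 − 4·32
1 = −4·419 + 13·129
1 = 13·1805 − 56·419
1 = −56·2224 + 69·1805
So 1805·69 ≡ 1 (mod 2224).

69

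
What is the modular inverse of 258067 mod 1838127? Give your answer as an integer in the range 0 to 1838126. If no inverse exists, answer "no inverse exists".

1389598

Apply the Euclidean algorithm to 1838127 and 258067:
1838127 = 7*258067 + 31658
258067 = 8*31658 + 4803
31658 = 6*4803 + 2840
4803 = 1*2840 + 1963
2840 = 1*1963 + 877
1963 = 2*877 + 209
877 = 4*209 + 41
209 = 5*41 + 4
41 = 10*4 + 1
4 = 4*1 + 0
gcd = 1, so the inverse exists. Back-substitute:
1 = 41 − 10·4
1 = −10·209 + 51·41
1 = 51·877 − 214·209
1 = −214·1963 + 479·877
1 = 479·2840 − 693·1963
1 = −693·4803 + 1172·2840
1 = 1172·31658 − 7725·4803
1 = −7725·258067 + 62972·31658
1 = 62972·1838127 − 448529·258067
Hence 258067⁻¹ ≡ -448529 ≡ 1389598 (mod 1838127).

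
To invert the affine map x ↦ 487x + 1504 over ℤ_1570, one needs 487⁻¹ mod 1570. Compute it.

893

gcd(1570, 487) by repeated division:
1570 = 3*487 + 109
487 = 4*109 + 51
109 = 2*51 + 7
51 = 7*7 + 2
7 = 3*2 + 1
2 = 2*1 + 0
The gcd is 1. Working backward:
1 = 7 − 3·2
1 = −3·51 + 22·7
1 = 22·109 − 47·51
1 = −47·487 + 210·109
1 = 210·1570 − 677·487
So 487·(-677) ≡ 1 (mod 1570), and -677 ≡ 893 (mod 1570).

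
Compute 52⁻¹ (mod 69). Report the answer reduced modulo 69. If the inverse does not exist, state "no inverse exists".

4

Run Euclid on (69, 52):
69 = 1·52 + 17
52 = 3·17 + 1
17 = 17·1 + 0
The gcd is 1. Working backward:
1 = 52 − 3·17
1 = −3·69 + 4·52
So 52·4 ≡ 1 (mod 69).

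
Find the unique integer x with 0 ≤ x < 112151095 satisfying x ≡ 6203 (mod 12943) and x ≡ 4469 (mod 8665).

Write x = 6203 + 12943·k. Then 12943·k ≡ 4469 − 6203 ≡ 6931 (mod 8665).
Need 12943⁻¹ mod 8665. Extended Euclid on (8665, 4278):
8665 = 2·4278 + 109
4278 = 39·109 + 27
109 = 4·27 + 1
27 = 27·1 + 0
Back-substitute:
1 = 109 − 4·27
1 = −4·4278 + 157·109
1 = 157·8665 − 318·4278
12943⁻¹ ≡ 8347 (mod 8665), so k ≡ 8347·6931 ≡ 5517 (mod 8665).
x = 6203 + 12943·5517 = 71412734.

71412734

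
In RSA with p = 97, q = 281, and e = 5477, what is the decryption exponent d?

20333

φ(n) = (p−1)(q−1) = 96·280 = 26880.
Need d with 5477·d ≡ 1 (mod 26880). Apply the extended Euclidean algorithm:
26880 = 4·5477 + 4972
5477 = 1·4972 + 505
4972 = 9·505 + 427
505 = 1·427 + 78
427 = 5·78 + 37
78 = 2·37 + 4
37 = 9·4 + 1
4 = 4·1 + 0
Back-substitute:
1 = 37 − 9·4
1 = −9·78 + 19·37
1 = 19·427 − 104·78
1 = −104·505 + 123·427
1 = 123·4972 − 1211·505
1 = −1211·5477 + 1334·4972
1 = 1334·26880 − 6547·5477
So 5477·(-6547) ≡ 1 (mod 26880), hence d ≡ -6547 ≡ 20333 (mod 26880).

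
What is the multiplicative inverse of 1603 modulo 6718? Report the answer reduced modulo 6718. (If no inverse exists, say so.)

Apply the Euclidean algorithm to 6718 and 1603:
6718 = 4·1603 + 306
1603 = 5·306 + 73
306 = 4·73 + 14
73 = 5·14 + 3
14 = 4·3 + 2
3 = 1·2 + 1
2 = 2·1 + 0
The gcd is 1. Working backward:
1 = 3 − 2
1 = −14 + 5·3
1 = 5·73 − 26·14
1 = −26·306 + 109·73
1 = 109·1603 − 571·306
1 = −571·6718 + 2393·1603
So 1603·2393 ≡ 1 (mod 6718).

2393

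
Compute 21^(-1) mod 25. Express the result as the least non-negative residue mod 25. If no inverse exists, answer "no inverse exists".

6

gcd(25, 21) by repeated division:
25 = 1·21 + 4
21 = 5·4 + 1
4 = 4·1 + 0
gcd = 1, so the inverse exists. Back-substitute:
1 = 21 − 5·4
1 = −5·25 + 6·21
So 21·6 ≡ 1 (mod 25).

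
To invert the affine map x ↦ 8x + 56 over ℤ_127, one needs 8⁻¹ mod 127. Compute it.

Run Euclid on (127, 8):
127 = 15·8 + 7
8 = 1·7 + 1
7 = 7·1 + 0
The gcd is 1. Working backward:
1 = 8 − 7
1 = −127 + 16·8
So 8·16 ≡ 1 (mod 127).

16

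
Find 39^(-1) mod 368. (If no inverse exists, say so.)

Extended Euclidean algorithm:
368 = 9·39 + 17
39 = 2·17 + 5
17 = 3·5 + 2
5 = 2·2 + 1
2 = 2·1 + 0
The gcd is 1. Working backward:
1 = 5 − 2·2
1 = −2·17 + 7·5
1 = 7·39 − 16·17
1 = −16·368 + 151·39
So 39·151 ≡ 1 (mod 368).

151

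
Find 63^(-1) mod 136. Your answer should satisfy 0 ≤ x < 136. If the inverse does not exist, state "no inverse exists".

Extended Euclidean algorithm:
136 = 2*63 + 10
63 = 6*10 + 3
10 = 3*3 + 1
3 = 3*1 + 0
The gcd is 1. Working backward:
1 = 10 − 3·3
1 = −3·63 + 19·10
1 = 19·136 − 41·63
Thus 63·(-41) ≡ 1 (mod 136); reducing, -41 mod 136 = 95.

95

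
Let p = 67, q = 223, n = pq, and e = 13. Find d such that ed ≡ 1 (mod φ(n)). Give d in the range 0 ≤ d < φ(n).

φ(n) = (p−1)(q−1) = 66·222 = 14652.
Need d with 13·d ≡ 1 (mod 14652). Apply the extended Euclidean algorithm:
14652 = 1127×13 + 1
13 = 13×1 + 0
Back-substitute:
1 = 14652 − 1127·13
So 13·(-1127) ≡ 1 (mod 14652), hence d ≡ -1127 ≡ 13525 (mod 14652).

13525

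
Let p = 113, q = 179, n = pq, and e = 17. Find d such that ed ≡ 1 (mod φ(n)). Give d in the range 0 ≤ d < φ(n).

φ(n) = (p−1)(q−1) = 112·178 = 19936.
Need d with 17·d ≡ 1 (mod 19936). Apply the extended Euclidean algorithm:
19936 = 1172*17 + 12
17 = 1*12 + 5
12 = 2*5 + 2
5 = 2*2 + 1
2 = 2*1 + 0
Back-substitute:
1 = 5 − 2·2
1 = −2·12 + 5·5
1 = 5·17 − 7·12
1 = −7·19936 + 8209·17
So 17·8209 ≡ 1 (mod 19936), hence d = 8209.

8209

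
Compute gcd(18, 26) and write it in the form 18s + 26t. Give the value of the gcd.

Apply Euclid's algorithm to 26 and 18:
26 = 1×18 + 8
18 = 2×8 + 2
8 = 4×2 + 0
gcd(18, 26) = 2.
Express as a combination:
2 = 18 − 2·8
2 = −2·26 + 3·18
So 2 = (-2)·26 + (3)·18.

2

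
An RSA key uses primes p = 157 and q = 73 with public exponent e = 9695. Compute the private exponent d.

95

φ(n) = (p−1)(q−1) = 156·72 = 11232.
Need d with 9695·d ≡ 1 (mod 11232). Apply the extended Euclidean algorithm:
11232 = 1·9695 + 1537
9695 = 6·1537 + 473
1537 = 3·473 + 118
473 = 4·118 + 1
118 = 118·1 + 0
Back-substitute:
1 = 473 − 4·118
1 = −4·1537 + 13·473
1 = 13·9695 − 82·1537
1 = −82·11232 + 95·9695
So 9695·95 ≡ 1 (mod 11232), hence d = 95.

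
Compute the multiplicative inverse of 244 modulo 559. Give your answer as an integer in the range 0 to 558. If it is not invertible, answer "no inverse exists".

Apply the Euclidean algorithm to 559 and 244:
559 = 2*244 + 71
244 = 3*71 + 31
71 = 2*31 + 9
31 = 3*9 + 4
9 = 2*4 + 1
4 = 4*1 + 0
gcd = 1, so the inverse exists. Back-substitute:
1 = 9 − 2·4
1 = −2·31 + 7·9
1 = 7·71 − 16·31
1 = −16·244 + 55·71
1 = 55·559 − 126·244
Hence 244⁻¹ ≡ -126 ≡ 433 (mod 559).

433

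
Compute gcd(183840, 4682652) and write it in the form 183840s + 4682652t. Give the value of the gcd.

Euclidean algorithm:
4682652 = 25*183840 + 86652
183840 = 2*86652 + 10536
86652 = 8*10536 + 2364
10536 = 4*2364 + 1080
2364 = 2*1080 + 204
1080 = 5*204 + 60
204 = 3*60 + 24
60 = 2*24 + 12
24 = 2*12 + 0
gcd(183840, 4682652) = 12.
Back-substituting:
12 = 60 − 2·24
12 = −2·204 + 7·60
12 = 7·1080 − 37·204
12 = −37·2364 + 81·1080
12 = 81·10536 − 361·2364
12 = −361·86652 + 2969·10536
12 = 2969·183840 − 6299·86652
12 = −6299·4682652 + 160444·183840
So 12 = (-6299)·4682652 + (160444)·183840.

12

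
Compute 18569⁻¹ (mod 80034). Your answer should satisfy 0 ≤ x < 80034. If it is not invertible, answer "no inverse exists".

69095

gcd(80034, 18569) by repeated division:
80034 = 4×18569 + 5758
18569 = 3×5758 + 1295
5758 = 4×1295 + 578
1295 = 2×578 + 139
578 = 4×139 + 22
139 = 6×22 + 7
22 = 3×7 + 1
7 = 7×1 + 0
gcd = 1, so the inverse exists. Back-substitute:
1 = 22 − 3·7
1 = −3·139 + 19·22
1 = 19·578 − 79·139
1 = −79·1295 + 177·578
1 = 177·5758 − 787·1295
1 = −787·18569 + 2538·5758
1 = 2538·80034 − 10939·18569
Thus 18569·(-10939) ≡ 1 (mod 80034); reducing, -10939 mod 80034 = 69095.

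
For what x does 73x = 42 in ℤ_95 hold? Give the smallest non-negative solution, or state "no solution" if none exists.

First find gcd(73, 95):
95 = 1*73 + 22
73 = 3*22 + 7
22 = 3*7 + 1
7 = 7*1 + 0
gcd = 1, so a unique solution mod 95 exists.
Back-substitute for the Bézout coefficients:
1 = 22 − 3·7
1 = −3·73 + 10·22
1 = 10·95 − 13·73
So 73·(-13) ≡ 1 (mod 95), giving 73⁻¹ ≡ 82.
x ≡ 73⁻¹·42 ≡ 82·42 ≡ 24 (mod 95).

24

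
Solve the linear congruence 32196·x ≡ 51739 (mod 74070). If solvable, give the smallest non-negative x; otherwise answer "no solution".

gcd(32196, 74070):
74070 = 2·32196 + 9678
32196 = 3·9678 + 3162
9678 = 3·3162 + 192
3162 = 16·192 + 90
192 = 2·90 + 12
90 = 7·12 + 6
12 = 2·6 + 0
gcd = 6, but 6 ∤ 51739, so the congruence has no solution.

no solution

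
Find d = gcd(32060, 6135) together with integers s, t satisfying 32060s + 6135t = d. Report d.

Apply Euclid's algorithm to 32060 and 6135:
32060 = 5*6135 + 1385
6135 = 4*1385 + 595
1385 = 2*595 + 195
595 = 3*195 + 10
195 = 19*10 + 5
10 = 2*5 + 0
gcd(32060, 6135) = 5.
Back-substituting:
5 = 195 − 19·10
5 = −19·595 + 58·195
5 = 58·1385 − 135·595
5 = −135·6135 + 598·1385
5 = 598·32060 − 3125·6135
So 5 = (598)·32060 + (-3125)·6135.

5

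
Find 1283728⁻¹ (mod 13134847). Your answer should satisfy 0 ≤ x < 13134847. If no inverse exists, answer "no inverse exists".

Apply the Euclidean algorithm to 13134847 and 1283728:
13134847 = 10×1283728 + 297567
1283728 = 4×297567 + 93460
297567 = 3×93460 + 17187
93460 = 5×17187 + 7525
17187 = 2×7525 + 2137
7525 = 3×2137 + 1114
2137 = 1×1114 + 1023
1114 = 1×1023 + 91
1023 = 11×91 + 22
91 = 4×22 + 3
22 = 7×3 + 1
3 = 3×1 + 0
gcd = 1, so the inverse exists. Back-substitute:
1 = 22 − 7·3
1 = −7·91 + 29·22
1 = 29·1023 − 326·91
1 = −326·1114 + 355·1023
1 = 355·2137 − 681·1114
1 = −681·7525 + 2398·2137
1 = 2398·17187 − 5477·7525
1 = −5477·93460 + 29783·17187
1 = 29783·297567 − 94826·93460
1 = −94826·1283728 + 409087·297567
1 = 409087·13134847 − 4185696·1283728
Thus 1283728·(-4185696) ≡ 1 (mod 13134847); reducing, -4185696 mod 13134847 = 8949151.

8949151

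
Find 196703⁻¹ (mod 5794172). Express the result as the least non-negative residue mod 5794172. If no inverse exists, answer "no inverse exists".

gcd(5794172, 196703) by repeated division:
5794172 = 29*196703 + 89785
196703 = 2*89785 + 17133
89785 = 5*17133 + 4120
17133 = 4*4120 + 653
4120 = 6*653 + 202
653 = 3*202 + 47
202 = 4*47 + 14
47 = 3*14 + 5
14 = 2*5 + 4
5 = 1*4 + 1
4 = 4*1 + 0
Since gcd(196703, 5794172) = 1, back-substitute to write 1 as a combination:
1 = 5 − 4
1 = −14 + 3·5
1 = 3·47 − 10·14
1 = −10·202 + 43·47
1 = 43·653 − 139·202
1 = −139·4120 + 877·653
1 = 877·17133 − 3647·4120
1 = −3647·89785 + 19112·17133
1 = 19112·196703 − 41871·89785
1 = −41871·5794172 + 1233371·196703
So 196703·1233371 ≡ 1 (mod 5794172).

1233371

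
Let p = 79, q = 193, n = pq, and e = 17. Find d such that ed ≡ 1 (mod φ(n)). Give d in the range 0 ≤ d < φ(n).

881

φ(n) = (p−1)(q−1) = 78·192 = 14976.
Need d with 17·d ≡ 1 (mod 14976). Apply the extended Euclidean algorithm:
14976 = 880*17 + 16
17 = 1*16 + 1
16 = 16*1 + 0
Back-substitute:
1 = 17 − 16
1 = −14976 + 881·17
So 17·881 ≡ 1 (mod 14976), hence d = 881.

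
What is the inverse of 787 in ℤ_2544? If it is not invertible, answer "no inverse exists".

139

Run Euclid on (2544, 787):
2544 = 3·787 + 183
787 = 4·183 + 55
183 = 3·55 + 18
55 = 3·18 + 1
18 = 18·1 + 0
gcd = 1, so the inverse exists. Back-substitute:
1 = 55 − 3·18
1 = −3·183 + 10·55
1 = 10·787 − 43·183
1 = −43·2544 + 139·787
So 787·139 ≡ 1 (mod 2544).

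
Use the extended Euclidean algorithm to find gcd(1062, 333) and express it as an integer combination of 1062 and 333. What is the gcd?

Repeated division:
1062 = 3·333 + 63
333 = 5·63 + 18
63 = 3·18 + 9
18 = 2·9 + 0
gcd(1062, 333) = 9.
Working backward:
9 = 63 − 3·18
9 = −3·333 + 16·63
9 = 16·1062 − 51·333
So 9 = (16)·1062 + (-51)·333.

9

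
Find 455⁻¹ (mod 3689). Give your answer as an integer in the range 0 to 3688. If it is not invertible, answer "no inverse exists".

Compute gcd(455, 3689):
3689 = 8·455 + 49
455 = 9·49 + 14
49 = 3·14 + 7
14 = 2·7 + 0
The gcd is 7, not 1, hence no inverse exists.

no inverse exists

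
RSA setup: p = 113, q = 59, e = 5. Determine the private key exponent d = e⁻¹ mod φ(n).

5197

φ(n) = (p−1)(q−1) = 112·58 = 6496.
Need d with 5·d ≡ 1 (mod 6496). Apply the extended Euclidean algorithm:
6496 = 1299×5 + 1
5 = 5×1 + 0
Back-substitute:
1 = 6496 − 1299·5
So 5·(-1299) ≡ 1 (mod 6496), hence d ≡ -1299 ≡ 5197 (mod 6496).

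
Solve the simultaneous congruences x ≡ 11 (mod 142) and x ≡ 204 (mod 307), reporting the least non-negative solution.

12791

Write x = 11 + 142·k. Then 142·k ≡ 204 − 11 ≡ 193 (mod 307).
Need 142⁻¹ mod 307. Extended Euclid on (307, 142):
307 = 2×142 + 23
142 = 6×23 + 4
23 = 5×4 + 3
4 = 1×3 + 1
3 = 3×1 + 0
Back-substitute:
1 = 4 − 3
1 = −23 + 6·4
1 = 6·142 − 37·23
1 = −37·307 + 80·142
142⁻¹ ≡ 80 (mod 307), so k ≡ 80·193 ≡ 90 (mod 307).
x = 11 + 142·90 = 12791.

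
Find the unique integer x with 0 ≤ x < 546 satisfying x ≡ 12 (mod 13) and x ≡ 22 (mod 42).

Write x = 12 + 13·k. Then 13·k ≡ 22 − 12 ≡ 10 (mod 42).
Need 13⁻¹ mod 42. Extended Euclid on (42, 13):
42 = 3·13 + 3
13 = 4·3 + 1
3 = 3·1 + 0
Back-substitute:
1 = 13 − 4·3
1 = −4·42 + 13·13
13⁻¹ ≡ 13 (mod 42), so k ≡ 13·10 ≡ 4 (mod 42).
x = 12 + 13·4 = 64.

64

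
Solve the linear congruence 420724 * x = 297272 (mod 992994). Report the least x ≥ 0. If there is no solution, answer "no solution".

45293

First find gcd(420724, 992994):
992994 = 2×420724 + 151546
420724 = 2×151546 + 117632
151546 = 1×117632 + 33914
117632 = 3×33914 + 15890
33914 = 2×15890 + 2134
15890 = 7×2134 + 952
2134 = 2×952 + 230
952 = 4×230 + 32
230 = 7×32 + 6
32 = 5×6 + 2
6 = 3×2 + 0
gcd = 2 and 2 | 297272, so solutions exist. Divide through by 2: 210362x ≡ 148636 (mod 496497).
Now find 210362⁻¹ mod 496497:
496497 = 2×210362 + 75773
210362 = 2×75773 + 58816
75773 = 1×58816 + 16957
58816 = 3×16957 + 7945
16957 = 2×7945 + 1067
7945 = 7×1067 + 476
1067 = 2×476 + 115
476 = 4×115 + 16
115 = 7×16 + 3
16 = 5×3 + 1
3 = 3×1 + 0
Back-substitute:
1 = 16 − 5·3
1 = −5·115 + 36·16
1 = 36·476 − 149·115
1 = −149·1067 + 334·476
1 = 334·7945 − 2487·1067
1 = −2487·16957 + 5308·7945
1 = 5308·58816 − 18411·16957
1 = −18411·75773 + 23719·58816
1 = 23719·210362 − 65849·75773
1 = −65849·496497 + 155417·210362
So 210362⁻¹ ≡ 155417 (mod 496497).
Then x ≡ 155417·148636 ≡ 45293 (mod 496497); the smallest non-negative solution is x = 45293.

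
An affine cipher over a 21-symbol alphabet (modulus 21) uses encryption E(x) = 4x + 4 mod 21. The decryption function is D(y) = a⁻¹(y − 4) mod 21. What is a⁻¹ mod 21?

16

Run Euclid on (21, 4):
21 = 5·4 + 1
4 = 4·1 + 0
gcd = 1, so the inverse exists. Back-substitute:
1 = 21 − 5·4
Hence 4⁻¹ ≡ -5 ≡ 16 (mod 21).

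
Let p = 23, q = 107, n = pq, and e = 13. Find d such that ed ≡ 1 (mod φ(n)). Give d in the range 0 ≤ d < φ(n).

897

φ(n) = (p−1)(q−1) = 22·106 = 2332.
Need d with 13·d ≡ 1 (mod 2332). Apply the extended Euclidean algorithm:
2332 = 179×13 + 5
13 = 2×5 + 3
5 = 1×3 + 2
3 = 1×2 + 1
2 = 2×1 + 0
Back-substitute:
1 = 3 − 2
1 = −5 + 2·3
1 = 2·13 − 5·5
1 = −5·2332 + 897·13
So 13·897 ≡ 1 (mod 2332), hence d = 897.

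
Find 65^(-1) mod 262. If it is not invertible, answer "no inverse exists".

129

Extended Euclidean algorithm:
262 = 4·65 + 2
65 = 32·2 + 1
2 = 2·1 + 0
Since gcd(65, 262) = 1, back-substitute to write 1 as a combination:
1 = 65 − 32·2
1 = −32·262 + 129·65
So 65·129 ≡ 1 (mod 262).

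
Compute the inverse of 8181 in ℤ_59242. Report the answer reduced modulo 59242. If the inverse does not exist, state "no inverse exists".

Apply the Euclidean algorithm to 59242 and 8181:
59242 = 7×8181 + 1975
8181 = 4×1975 + 281
1975 = 7×281 + 8
281 = 35×8 + 1
8 = 8×1 + 0
Since gcd(8181, 59242) = 1, back-substitute to write 1 as a combination:
1 = 281 − 35·8
1 = −35·1975 + 246·281
1 = 246·8181 − 1019·1975
1 = −1019·59242 + 7379·8181
So 8181·7379 ≡ 1 (mod 59242).

7379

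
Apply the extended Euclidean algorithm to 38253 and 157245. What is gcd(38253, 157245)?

Euclidean algorithm:
157245 = 4×38253 + 4233
38253 = 9×4233 + 156
4233 = 27×156 + 21
156 = 7×21 + 9
21 = 2×9 + 3
9 = 3×3 + 0
gcd(38253, 157245) = 3.
Working backward:
3 = 21 − 2·9
3 = −2·156 + 15·21
3 = 15·4233 − 407·156
3 = −407·38253 + 3678·4233
3 = 3678·157245 − 15119·38253
So 3 = (3678)·157245 + (-15119)·38253.

3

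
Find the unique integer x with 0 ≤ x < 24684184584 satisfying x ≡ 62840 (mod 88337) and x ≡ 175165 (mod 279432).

4533959365

Write x = 62840 + 88337·k. Then 88337·k ≡ 175165 − 62840 ≡ 112325 (mod 279432).
Need 88337⁻¹ mod 279432. Extended Euclid on (279432, 88337):
279432 = 3×88337 + 14421
88337 = 6×14421 + 1811
14421 = 7×1811 + 1744
1811 = 1×1744 + 67
1744 = 26×67 + 2
67 = 33×2 + 1
2 = 2×1 + 0
Back-substitute:
1 = 67 − 33·2
1 = −33·1744 + 859·67
1 = 859·1811 − 892·1744
1 = −892·14421 + 7103·1811
1 = 7103·88337 − 43510·14421
1 = −43510·279432 + 137633·88337
88337⁻¹ ≡ 137633 (mod 279432), so k ≡ 137633·112325 ≡ 51325 (mod 279432).
x = 62840 + 88337·51325 = 4533959365.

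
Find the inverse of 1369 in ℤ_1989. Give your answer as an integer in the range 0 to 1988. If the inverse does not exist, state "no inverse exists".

478

Extended Euclidean algorithm:
1989 = 1*1369 + 620
1369 = 2*620 + 129
620 = 4*129 + 104
129 = 1*104 + 25
104 = 4*25 + 4
25 = 6*4 + 1
4 = 4*1 + 0
gcd = 1, so the inverse exists. Back-substitute:
1 = 25 − 6·4
1 = −6·104 + 25·25
1 = 25·129 − 31·104
1 = −31·620 + 149·129
1 = 149·1369 − 329·620
1 = −329·1989 + 478·1369
So 1369·478 ≡ 1 (mod 1989).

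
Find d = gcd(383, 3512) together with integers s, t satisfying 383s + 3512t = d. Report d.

1

Apply Euclid's algorithm to 3512 and 383:
3512 = 9·383 + 65
383 = 5·65 + 58
65 = 1·58 + 7
58 = 8·7 + 2
7 = 3·2 + 1
2 = 2·1 + 0
gcd(383, 3512) = 1.
Express as a combination:
1 = 7 − 3·2
1 = −3·58 + 25·7
1 = 25·65 − 28·58
1 = −28·383 + 165·65
1 = 165·3512 − 1513·383
So 1 = (165)·3512 + (-1513)·383.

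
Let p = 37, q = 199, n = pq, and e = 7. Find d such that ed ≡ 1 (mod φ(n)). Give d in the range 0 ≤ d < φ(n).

φ(n) = (p−1)(q−1) = 36·198 = 7128.
Need d with 7·d ≡ 1 (mod 7128). Apply the extended Euclidean algorithm:
7128 = 1018*7 + 2
7 = 3*2 + 1
2 = 2*1 + 0
Back-substitute:
1 = 7 − 3·2
1 = −3·7128 + 3055·7
So 7·3055 ≡ 1 (mod 7128), hence d = 3055.

3055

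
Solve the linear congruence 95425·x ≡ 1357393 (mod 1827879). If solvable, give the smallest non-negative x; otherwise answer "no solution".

First find gcd(95425, 1827879):
1827879 = 19·95425 + 14804
95425 = 6·14804 + 6601
14804 = 2·6601 + 1602
6601 = 4·1602 + 193
1602 = 8·193 + 58
193 = 3·58 + 19
58 = 3·19 + 1
19 = 19·1 + 0
gcd = 1, so a unique solution mod 1827879 exists.
Back-substitute for the Bézout coefficients:
1 = 58 − 3·19
1 = −3·193 + 10·58
1 = 10·1602 − 83·193
1 = −83·6601 + 342·1602
1 = 342·14804 − 767·6601
1 = −767·95425 + 4944·14804
1 = 4944·1827879 − 94703·95425
So 95425·(-94703) ≡ 1 (mod 1827879), giving 95425⁻¹ ≡ 1733176.
x ≡ 95425⁻¹·1357393 ≡ 1733176·1357393 ≡ 57154 (mod 1827879).

57154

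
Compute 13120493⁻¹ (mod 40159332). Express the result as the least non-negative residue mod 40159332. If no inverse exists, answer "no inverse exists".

gcd(40159332, 13120493) by repeated division:
40159332 = 3×13120493 + 797853
13120493 = 16×797853 + 354845
797853 = 2×354845 + 88163
354845 = 4×88163 + 2193
88163 = 40×2193 + 443
2193 = 4×443 + 421
443 = 1×421 + 22
421 = 19×22 + 3
22 = 7×3 + 1
3 = 3×1 + 0
gcd = 1, so the inverse exists. Back-substitute:
1 = 22 − 7·3
1 = −7·421 + 134·22
1 = 134·443 − 141·421
1 = −141·2193 + 698·443
1 = 698·88163 − 28061·2193
1 = −28061·354845 + 112942·88163
1 = 112942·797853 − 253945·354845
1 = −253945·13120493 + 4176062·797853
1 = 4176062·40159332 − 12782131·13120493
So 13120493·(-12782131) ≡ 1 (mod 40159332), and -12782131 ≡ 27377201 (mod 40159332).

27377201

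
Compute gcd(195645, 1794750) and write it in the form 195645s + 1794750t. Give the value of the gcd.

Apply Euclid's algorithm to 1794750 and 195645:
1794750 = 9*195645 + 33945
195645 = 5*33945 + 25920
33945 = 1*25920 + 8025
25920 = 3*8025 + 1845
8025 = 4*1845 + 645
1845 = 2*645 + 555
645 = 1*555 + 90
555 = 6*90 + 15
90 = 6*15 + 0
gcd(195645, 1794750) = 15.
Express as a combination:
15 = 555 − 6·90
15 = −6·645 + 7·555
15 = 7·1845 − 20·645
15 = −20·8025 + 87·1845
15 = 87·25920 − 281·8025
15 = −281·33945 + 368·25920
15 = 368·195645 − 2121·33945
15 = −2121·1794750 + 19457·195645
So 15 = (-2121)·1794750 + (19457)·195645.

15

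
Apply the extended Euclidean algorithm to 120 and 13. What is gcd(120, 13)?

Euclidean algorithm:
120 = 9·13 + 3
13 = 4·3 + 1
3 = 3·1 + 0
gcd(120, 13) = 1.
Express as a combination:
1 = 13 − 4·3
1 = −4·120 + 37·13
So 1 = (-4)·120 + (37)·13.

1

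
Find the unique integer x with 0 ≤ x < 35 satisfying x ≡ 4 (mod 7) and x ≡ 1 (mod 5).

11

Write x = 4 + 7·k. Then 7·k ≡ 1 − 4 ≡ 2 (mod 5).
Need 7⁻¹ mod 5. Extended Euclid on (5, 2):
5 = 2*2 + 1
2 = 2*1 + 0
Back-substitute:
1 = 5 − 2·2
7⁻¹ ≡ 3 (mod 5), so k ≡ 3·2 ≡ 1 (mod 5).
x = 4 + 7·1 = 11.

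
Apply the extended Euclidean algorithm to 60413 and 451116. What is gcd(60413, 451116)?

Repeated division:
451116 = 7×60413 + 28225
60413 = 2×28225 + 3963
28225 = 7×3963 + 484
3963 = 8×484 + 91
484 = 5×91 + 29
91 = 3×29 + 4
29 = 7×4 + 1
4 = 4×1 + 0
gcd(60413, 451116) = 1.
Back-substituting:
1 = 29 − 7·4
1 = −7·91 + 22·29
1 = 22·484 − 117·91
1 = −117·3963 + 958·484
1 = 958·28225 − 6823·3963
1 = −6823·60413 + 14604·28225
1 = 14604·451116 − 109051·60413
So 1 = (14604)·451116 + (-109051)·60413.

1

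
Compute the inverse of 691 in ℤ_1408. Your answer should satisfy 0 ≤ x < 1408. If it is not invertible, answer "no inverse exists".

379

gcd(1408, 691) by repeated division:
1408 = 2·691 + 26
691 = 26·26 + 15
26 = 1·15 + 11
15 = 1·11 + 4
11 = 2·4 + 3
4 = 1·3 + 1
3 = 3·1 + 0
The gcd is 1. Working backward:
1 = 4 − 3
1 = −11 + 3·4
1 = 3·15 − 4·11
1 = −4·26 + 7·15
1 = 7·691 − 186·26
1 = −186·1408 + 379·691
So 691·379 ≡ 1 (mod 1408).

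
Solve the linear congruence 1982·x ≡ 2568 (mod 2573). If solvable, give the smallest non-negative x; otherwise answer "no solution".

1785

First find gcd(1982, 2573):
2573 = 1*1982 + 591
1982 = 3*591 + 209
591 = 2*209 + 173
209 = 1*173 + 36
173 = 4*36 + 29
36 = 1*29 + 7
29 = 4*7 + 1
7 = 7*1 + 0
gcd = 1, so a unique solution mod 2573 exists.
Back-substitute for the Bézout coefficients:
1 = 29 − 4·7
1 = −4·36 + 5·29
1 = 5·173 − 24·36
1 = −24·209 + 29·173
1 = 29·591 − 82·209
1 = −82·1982 + 275·591
1 = 275·2573 − 357·1982
So 1982·(-357) ≡ 1 (mod 2573), giving 1982⁻¹ ≡ 2216.
x ≡ 1982⁻¹·2568 ≡ 2216·2568 ≡ 1785 (mod 2573).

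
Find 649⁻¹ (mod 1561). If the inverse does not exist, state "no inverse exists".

Apply the Euclidean algorithm to 1561 and 649:
1561 = 2×649 + 263
649 = 2×263 + 123
263 = 2×123 + 17
123 = 7×17 + 4
17 = 4×4 + 1
4 = 4×1 + 0
gcd = 1, so the inverse exists. Back-substitute:
1 = 17 − 4·4
1 = −4·123 + 29·17
1 = 29·263 − 62·123
1 = −62·649 + 153·263
1 = 153·1561 − 368·649
So 649·(-368) ≡ 1 (mod 1561), and -368 ≡ 1193 (mod 1561).

1193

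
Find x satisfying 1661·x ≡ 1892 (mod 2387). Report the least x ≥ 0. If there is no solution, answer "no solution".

First find gcd(1661, 2387):
2387 = 1·1661 + 726
1661 = 2·726 + 209
726 = 3·209 + 99
209 = 2·99 + 11
99 = 9·11 + 0
gcd = 11 and 11 | 1892, so solutions exist. Divide through by 11: 151x ≡ 172 (mod 217).
Now find 151⁻¹ mod 217:
217 = 1*151 + 66
151 = 2*66 + 19
66 = 3*19 + 9
19 = 2*9 + 1
9 = 9*1 + 0
Back-substitute:
1 = 19 − 2·9
1 = −2·66 + 7·19
1 = 7·151 − 16·66
1 = −16·217 + 23·151
So 151⁻¹ ≡ 23 (mod 217).
Then x ≡ 23·172 ≡ 50 (mod 217); the smallest non-negative solution is x = 50.

50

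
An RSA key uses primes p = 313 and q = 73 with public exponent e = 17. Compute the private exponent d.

φ(n) = (p−1)(q−1) = 312·72 = 22464.
Need d with 17·d ≡ 1 (mod 22464). Apply the extended Euclidean algorithm:
22464 = 1321*17 + 7
17 = 2*7 + 3
7 = 2*3 + 1
3 = 3*1 + 0
Back-substitute:
1 = 7 − 2·3
1 = −2·17 + 5·7
1 = 5·22464 − 6607·17
So 17·(-6607) ≡ 1 (mod 22464), hence d ≡ -6607 ≡ 15857 (mod 22464).

15857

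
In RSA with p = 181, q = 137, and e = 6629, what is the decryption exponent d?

20909

φ(n) = (p−1)(q−1) = 180·136 = 24480.
Need d with 6629·d ≡ 1 (mod 24480). Apply the extended Euclidean algorithm:
24480 = 3·6629 + 4593
6629 = 1·4593 + 2036
4593 = 2·2036 + 521
2036 = 3·521 + 473
521 = 1·473 + 48
473 = 9·48 + 41
48 = 1·41 + 7
41 = 5·7 + 6
7 = 1·6 + 1
6 = 6·1 + 0
Back-substitute:
1 = 7 − 6
1 = −41 + 6·7
1 = 6·48 − 7·41
1 = −7·473 + 69·48
1 = 69·521 − 76·473
1 = −76·2036 + 297·521
1 = 297·4593 − 670·2036
1 = −670·6629 + 967·4593
1 = 967·24480 − 3571·6629
So 6629·(-3571) ≡ 1 (mod 24480), hence d ≡ -3571 ≡ 20909 (mod 24480).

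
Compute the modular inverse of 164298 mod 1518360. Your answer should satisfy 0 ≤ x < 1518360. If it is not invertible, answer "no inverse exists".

Euclidean algorithm on 1518360, 164298:
1518360 = 9*164298 + 39678
164298 = 4*39678 + 5586
39678 = 7*5586 + 576
5586 = 9*576 + 402
576 = 1*402 + 174
402 = 2*174 + 54
174 = 3*54 + 12
54 = 4*12 + 6
12 = 2*6 + 0
Since gcd = 6 > 1, 164298 is not a unit mod 1518360.

no inverse exists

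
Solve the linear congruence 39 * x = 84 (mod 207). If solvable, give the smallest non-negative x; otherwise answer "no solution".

34

First find gcd(39, 207):
207 = 5*39 + 12
39 = 3*12 + 3
12 = 4*3 + 0
gcd = 3 and 3 | 84, so solutions exist. Divide through by 3: 13x ≡ 28 (mod 69).
Now find 13⁻¹ mod 69:
69 = 5*13 + 4
13 = 3*4 + 1
4 = 4*1 + 0
Back-substitute:
1 = 13 − 3·4
1 = −3·69 + 16·13
So 13⁻¹ ≡ 16 (mod 69).
Then x ≡ 16·28 ≡ 34 (mod 69); the smallest non-negative solution is x = 34.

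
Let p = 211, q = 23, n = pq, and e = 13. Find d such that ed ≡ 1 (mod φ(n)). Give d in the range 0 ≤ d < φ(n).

1777

φ(n) = (p−1)(q−1) = 210·22 = 4620.
Need d with 13·d ≡ 1 (mod 4620). Apply the extended Euclidean algorithm:
4620 = 355*13 + 5
13 = 2*5 + 3
5 = 1*3 + 2
3 = 1*2 + 1
2 = 2*1 + 0
Back-substitute:
1 = 3 − 2
1 = −5 + 2·3
1 = 2·13 − 5·5
1 = −5·4620 + 1777·13
So 13·1777 ≡ 1 (mod 4620), hence d = 1777.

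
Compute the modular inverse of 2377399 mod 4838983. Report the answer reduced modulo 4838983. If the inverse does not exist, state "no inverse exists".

Extended Euclidean algorithm:
4838983 = 2×2377399 + 84185
2377399 = 28×84185 + 20219
84185 = 4×20219 + 3309
20219 = 6×3309 + 365
3309 = 9×365 + 24
365 = 15×24 + 5
24 = 4×5 + 4
5 = 1×4 + 1
4 = 4×1 + 0
Since gcd(2377399, 4838983) = 1, back-substitute to write 1 as a combination:
1 = 5 − 4
1 = −24 + 5·5
1 = 5·365 − 76·24
1 = −76·3309 + 689·365
1 = 689·20219 − 4210·3309
1 = −4210·84185 + 17529·20219
1 = 17529·2377399 − 495022·84185
1 = −495022·4838983 + 1007573·2377399
So 2377399·1007573 ≡ 1 (mod 4838983).

1007573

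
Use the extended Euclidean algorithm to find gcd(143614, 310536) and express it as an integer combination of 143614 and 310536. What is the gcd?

2

Euclidean algorithm:
310536 = 2×143614 + 23308
143614 = 6×23308 + 3766
23308 = 6×3766 + 712
3766 = 5×712 + 206
712 = 3×206 + 94
206 = 2×94 + 18
94 = 5×18 + 4
18 = 4×4 + 2
4 = 2×2 + 0
gcd(143614, 310536) = 2.
Back-substituting:
2 = 18 − 4·4
2 = −4·94 + 21·18
2 = 21·206 − 46·94
2 = −46·712 + 159·206
2 = 159·3766 − 841·712
2 = −841·23308 + 5205·3766
2 = 5205·143614 − 32071·23308
2 = −32071·310536 + 69347·143614
So 2 = (-32071)·310536 + (69347)·143614.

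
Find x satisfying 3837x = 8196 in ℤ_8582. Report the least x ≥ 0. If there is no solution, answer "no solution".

First find gcd(3837, 8582):
8582 = 2·3837 + 908
3837 = 4·908 + 205
908 = 4·205 + 88
205 = 2·88 + 29
88 = 3·29 + 1
29 = 29·1 + 0
gcd = 1, so a unique solution mod 8582 exists.
Back-substitute for the Bézout coefficients:
1 = 88 − 3·29
1 = −3·205 + 7·88
1 = 7·908 − 31·205
1 = −31·3837 + 131·908
1 = 131·8582 − 293·3837
So 3837·(-293) ≡ 1 (mod 8582), giving 3837⁻¹ ≡ 8289.
x ≡ 3837⁻¹·8196 ≡ 8289·8196 ≡ 1532 (mod 8582).

1532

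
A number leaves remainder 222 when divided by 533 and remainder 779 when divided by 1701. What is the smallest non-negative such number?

640355

Write x = 222 + 533·k. Then 533·k ≡ 779 − 222 ≡ 557 (mod 1701).
Need 533⁻¹ mod 1701. Extended Euclid on (1701, 533):
1701 = 3·533 + 102
533 = 5·102 + 23
102 = 4·23 + 10
23 = 2·10 + 3
10 = 3·3 + 1
3 = 3·1 + 0
Back-substitute:
1 = 10 − 3·3
1 = −3·23 + 7·10
1 = 7·102 − 31·23
1 = −31·533 + 162·102
1 = 162·1701 − 517·533
533⁻¹ ≡ 1184 (mod 1701), so k ≡ 1184·557 ≡ 1201 (mod 1701).
x = 222 + 533·1201 = 640355.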